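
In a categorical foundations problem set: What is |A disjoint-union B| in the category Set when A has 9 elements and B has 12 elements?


In Set, the coproduct A + B is the disjoint union.
|A + B| = |A| + |B| = 9 + 12 = 21

21


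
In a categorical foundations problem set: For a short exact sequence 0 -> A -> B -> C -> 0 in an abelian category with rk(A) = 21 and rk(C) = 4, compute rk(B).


For a short exact sequence 0 -> A -> B -> C -> 0,
rank is additive: rank(B) = rank(A) + rank(C).
rank(B) = 21 + 4 = 25

25


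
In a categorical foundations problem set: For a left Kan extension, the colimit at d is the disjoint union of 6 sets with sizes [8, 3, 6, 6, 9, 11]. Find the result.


Pointwise, the left Kan extension (Lan_F H)(d) is the colimit, indexed
by the comma category (F downarrow d), of H composed with the
projection (F downarrow d) -> C. Here that colimit is given
as a coproduct (disjoint union) of sets, so its cardinality is the
sum of the sizes of the summands.
Coproduct of sets with sizes: 8 + 3 + 6 + 6 + 9 + 11
= 43

43


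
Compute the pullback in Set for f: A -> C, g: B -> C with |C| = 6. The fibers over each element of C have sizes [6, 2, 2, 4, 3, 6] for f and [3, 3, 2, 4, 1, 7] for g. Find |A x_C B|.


The pullback A x_C B consists of pairs (a, b) with f(a) = g(b).
For each element c in C, the fiber product has |f^-1(c)| * |g^-1(c)| elements.
Summing over C: 6 * 3 + 2 * 3 + 2 * 2 + 4 * 4 + 3 * 1 + 6 * 7
= 18 + 6 + 4 + 16 + 3 + 42 = 89

89


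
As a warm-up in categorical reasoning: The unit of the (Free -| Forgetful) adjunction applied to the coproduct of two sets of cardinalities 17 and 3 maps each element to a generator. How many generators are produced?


The unit eta_X: X -> U(F(X)) of the Free-Forgetful adjunction
maps each element of X to a generator of F(X). For X = S + T (disjoint
union in Set), |S + T| = |S| + |T|.
Total mappings = 17 + 3 = 20.

20


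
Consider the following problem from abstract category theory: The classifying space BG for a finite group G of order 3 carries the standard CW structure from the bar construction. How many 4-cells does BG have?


In the bar-construction CW model of BG, the n-cells are indexed by
n-tuples [g_1|...|g_n] of non-identity elements of G (degenerate
simplices with some g_i = e do not contribute cells), so there are
(|G| - 1)^n n-cells.
For dim = 4 with |G| = 3:
cells = (3 - 1)^4 = 2^4 = 16

16


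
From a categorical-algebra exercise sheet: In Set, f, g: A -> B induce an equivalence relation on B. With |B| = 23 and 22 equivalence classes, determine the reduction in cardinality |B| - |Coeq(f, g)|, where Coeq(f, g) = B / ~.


The coequalizer Coeq(f, g) = B / ~ has one element per equivalence class.
|B| = 23, |Coeq(f, g)| = 22.
|B| - |Coeq(f, g)| = 23 - 22 = 1.

1


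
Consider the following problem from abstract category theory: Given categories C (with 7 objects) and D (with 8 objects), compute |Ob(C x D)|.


The product category C x D has objects that are pairs (c, d).
Number of pairs = |Ob(C)| * |Ob(D)| = 7 * 8 = 56

56


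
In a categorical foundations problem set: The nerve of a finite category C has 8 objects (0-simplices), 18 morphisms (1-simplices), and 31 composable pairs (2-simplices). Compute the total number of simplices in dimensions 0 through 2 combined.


The 2-skeleton of the nerve N(C) consists of simplices in dimensions 0, 1, 2:
  |N(C)_0| = 8 (objects)
  |N(C)_1| = 18 (morphisms)
  |N(C)_2| = 31 (composable pairs)
Total = 8 + 18 + 31 = 57

57


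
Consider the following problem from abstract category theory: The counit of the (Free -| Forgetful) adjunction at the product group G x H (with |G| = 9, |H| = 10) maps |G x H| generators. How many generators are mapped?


The counit epsilon_K: F(U(K)) -> K of the Free-Forgetful adjunction
maps |K| generators of F(U(K)) into K. For K = G x H (the product group),
|G x H| = |G| * |H|.
Total generators mapped = 9 * 10 = 90.

90


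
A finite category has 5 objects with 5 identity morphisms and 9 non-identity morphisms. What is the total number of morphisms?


Each object has an identity morphism, giving 5 identities.
Adding the 9 non-identity morphisms:
Total = 5 + 9 = 14

14


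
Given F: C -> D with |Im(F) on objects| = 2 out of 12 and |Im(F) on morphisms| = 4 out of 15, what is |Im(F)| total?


The image of F consists of distinct objects and distinct morphisms.
|Im(F)| on objects = 2
|Im(F)| on morphisms = 4
Total image cardinality = 2 + 4 = 6

6


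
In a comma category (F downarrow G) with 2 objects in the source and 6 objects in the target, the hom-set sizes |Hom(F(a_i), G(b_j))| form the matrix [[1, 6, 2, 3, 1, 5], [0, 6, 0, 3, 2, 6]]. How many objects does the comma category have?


Objects of (F downarrow G) are triples (a, b, h: F(a)->G(b)).
The count equals the sum of all entries in the hom-matrix.
sum(row 0) = 18
sum(row 1) = 17
Grand total = 35

35


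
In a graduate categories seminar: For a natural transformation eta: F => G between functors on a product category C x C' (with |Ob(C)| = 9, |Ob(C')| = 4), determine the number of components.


A natural transformation eta: F => G assigns one component morphism per
object of the domain category.
The domain is the product category C x C', so
|Ob(C x C')| = |Ob(C)| * |Ob(C')| = 9 * 4 = 36.
Therefore eta has 36 component morphisms.

36


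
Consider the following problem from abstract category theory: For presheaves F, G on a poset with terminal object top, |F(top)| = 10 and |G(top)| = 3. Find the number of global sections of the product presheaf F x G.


Global sections of a presheaf on a poset with terminal top satisfy
Gamma(H) ~ H(top). Presheaves admit pointwise products, so
(F x G)(top) = F(top) x G(top) (Cartesian product).
|Gamma(F x G)| = |F(top)| * |G(top)| = 10 * 3 = 30.

30


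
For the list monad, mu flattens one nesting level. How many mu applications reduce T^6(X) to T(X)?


Each application of mu: T^2 -> T removes one layer of nesting.
Starting at depth 6 (i.e., T^6(X)), we need to reach T(X).
Number of mu applications = 6 - 1 = 5

5


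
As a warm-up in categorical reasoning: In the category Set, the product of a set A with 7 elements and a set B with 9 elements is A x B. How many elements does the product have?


In Set, the product A x B is the Cartesian product.
By the universal property, |A x B| = |A| * |B|.
|A x B| = 7 * 9 = 63

63


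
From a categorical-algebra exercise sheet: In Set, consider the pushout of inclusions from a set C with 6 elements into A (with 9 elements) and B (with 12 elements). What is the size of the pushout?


The pushout A +_C B identifies the images of C in A and B.
|A +_C B| = |A| + |B| - |C| (for injections).
= 9 + 12 - 6 = 15

15


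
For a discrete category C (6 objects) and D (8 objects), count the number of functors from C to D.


A functor from a discrete category C to D is determined by
where each object maps. Each of the 6 objects of C can map
to any of the 8 objects of D independently.
Number of functors = 8^6 = 262144

262144


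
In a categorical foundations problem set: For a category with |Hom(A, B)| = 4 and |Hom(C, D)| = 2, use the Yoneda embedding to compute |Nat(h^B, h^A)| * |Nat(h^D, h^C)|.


By the Yoneda lemma, Nat(h^B, h^A) is isomorphic to Hom(A, B),
so |Nat(h^B, h^A)| = |Hom(A, B)| and |Nat(h^D, h^C)| = |Hom(C, D)|.
|Hom(A, B)| = 4, |Hom(C, D)| = 2.
|Nat(h^B, h^A) x Nat(h^D, h^C)| = 4 * 2 = 8

8


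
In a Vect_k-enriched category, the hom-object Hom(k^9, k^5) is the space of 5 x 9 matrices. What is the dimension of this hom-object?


In Vect-enriched categories, Hom(k^n, k^m) is the space of m x n matrices.
dim(Hom(k^9, k^5)) = 5 * 9 = 45

45


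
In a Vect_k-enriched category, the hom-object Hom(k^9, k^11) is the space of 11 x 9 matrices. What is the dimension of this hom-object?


In Vect-enriched categories, Hom(k^n, k^m) is the space of m x n matrices.
dim(Hom(k^9, k^11)) = 11 * 9 = 99

99


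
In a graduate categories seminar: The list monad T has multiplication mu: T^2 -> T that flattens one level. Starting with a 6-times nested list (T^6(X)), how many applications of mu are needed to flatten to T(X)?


Each application of mu: T^2 -> T removes one layer of nesting.
Starting at depth 6 (i.e., T^6(X)), we need to reach T(X).
Number of mu applications = 6 - 1 = 5

5


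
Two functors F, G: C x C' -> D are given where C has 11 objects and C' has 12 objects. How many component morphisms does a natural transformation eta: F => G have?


A natural transformation eta: F => G assigns one component morphism per
object of the domain category.
The domain is the product category C x C', so
|Ob(C x C')| = |Ob(C)| * |Ob(C')| = 11 * 12 = 132.
Therefore eta has 132 component morphisms.

132


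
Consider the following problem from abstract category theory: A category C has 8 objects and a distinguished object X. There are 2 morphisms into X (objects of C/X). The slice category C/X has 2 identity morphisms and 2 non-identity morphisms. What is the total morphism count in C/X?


In the slice category C/X, objects are morphisms to X.
Identity morphisms: 2 (one per object of C/X).
Non-identity morphisms: 2.
Total = 2 + 2 = 4

4


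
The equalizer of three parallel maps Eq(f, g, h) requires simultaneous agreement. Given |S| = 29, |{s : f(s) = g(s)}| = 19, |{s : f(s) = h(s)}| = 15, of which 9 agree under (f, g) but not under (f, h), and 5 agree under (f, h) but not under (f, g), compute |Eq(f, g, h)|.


Eq(f, g, h) is the triple-agreement set: points in S where all three
maps take the same value. Using inclusion-exclusion on the pairwise data:
Pair (f, g) agrees on 19 points; pair (f, h) on 15 points.
Points agreeing under (f, g) but not (f, h) = 9; under (f, h) but not (f, g) = 5.
Triple-agreement = agreement-in-(f, g) minus points that agree under (f, g) but not (f, h):
|Eq(f, g, h)| = 19 - 9 = 10
(cross-check via (f, h): 15 - 5 = 10.)

10


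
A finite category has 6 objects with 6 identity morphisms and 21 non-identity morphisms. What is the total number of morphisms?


Each object has an identity morphism, giving 6 identities.
Adding the 21 non-identity morphisms:
Total = 6 + 21 = 27

27


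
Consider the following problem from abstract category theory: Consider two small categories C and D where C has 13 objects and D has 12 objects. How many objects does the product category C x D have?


The product category C x D has objects that are pairs (c, d).
Number of pairs = |Ob(C)| * |Ob(D)| = 13 * 12 = 156

156


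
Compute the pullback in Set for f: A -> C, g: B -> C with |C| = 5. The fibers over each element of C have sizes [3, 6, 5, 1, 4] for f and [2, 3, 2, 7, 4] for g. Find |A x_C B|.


The pullback A x_C B consists of pairs (a, b) with f(a) = g(b).
For each element c in C, the fiber product has |f^-1(c)| * |g^-1(c)| elements.
Summing over C: 3 * 2 + 6 * 3 + 5 * 2 + 1 * 7 + 4 * 4
= 6 + 18 + 10 + 7 + 16 = 57

57


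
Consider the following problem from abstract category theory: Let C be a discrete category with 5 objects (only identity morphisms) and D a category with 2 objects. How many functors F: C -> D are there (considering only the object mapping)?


A functor from a discrete category C to D is determined by
where each object maps. Each of the 5 objects of C can map
to any of the 2 objects of D independently.
Number of functors = 2^5 = 32

32


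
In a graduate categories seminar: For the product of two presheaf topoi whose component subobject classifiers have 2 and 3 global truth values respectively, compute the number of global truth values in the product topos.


In a product of presheaf topoi E_1 x E_2, the subobject classifier
is Omega = Omega_1 x Omega_2 (componentwise), so
|Omega(top)| = |Omega_1(top_1)| * |Omega_2(top_2)|.
= 2 * 3 = 6.

6


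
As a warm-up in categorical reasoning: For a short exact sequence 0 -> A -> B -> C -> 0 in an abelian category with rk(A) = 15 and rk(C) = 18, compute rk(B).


For a short exact sequence 0 -> A -> B -> C -> 0,
rank is additive: rank(B) = rank(A) + rank(C).
rank(B) = 15 + 18 = 33

33


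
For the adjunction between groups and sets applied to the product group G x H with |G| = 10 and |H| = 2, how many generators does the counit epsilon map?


The counit epsilon_K: F(U(K)) -> K of the Free-Forgetful adjunction
maps |K| generators of F(U(K)) into K. For K = G x H (the product group),
|G x H| = |G| * |H|.
Total generators mapped = 10 * 2 = 20.

20


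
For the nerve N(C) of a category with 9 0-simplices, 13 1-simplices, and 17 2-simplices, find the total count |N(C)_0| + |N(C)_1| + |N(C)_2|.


The 2-skeleton of the nerve N(C) consists of simplices in dimensions 0, 1, 2:
  |N(C)_0| = 9 (objects)
  |N(C)_1| = 13 (morphisms)
  |N(C)_2| = 17 (composable pairs)
Total = 9 + 13 + 17 = 39

39


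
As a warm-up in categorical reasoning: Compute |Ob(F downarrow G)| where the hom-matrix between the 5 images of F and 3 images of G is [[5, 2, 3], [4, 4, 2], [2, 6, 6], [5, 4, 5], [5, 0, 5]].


Objects of (F downarrow G) are triples (a, b, h: F(a)->G(b)).
The count equals the sum of all entries in the hom-matrix.
sum(row 0) = 10
sum(row 1) = 10
sum(row 2) = 14
sum(row 3) = 14
sum(row 4) = 10
Grand total = 58

58


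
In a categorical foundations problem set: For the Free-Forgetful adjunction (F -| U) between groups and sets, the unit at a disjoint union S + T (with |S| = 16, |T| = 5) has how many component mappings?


The unit eta_X: X -> U(F(X)) of the Free-Forgetful adjunction
maps each element of X to a generator of F(X). For X = S + T (disjoint
union in Set), |S + T| = |S| + |T|.
Total mappings = 16 + 5 = 21.

21


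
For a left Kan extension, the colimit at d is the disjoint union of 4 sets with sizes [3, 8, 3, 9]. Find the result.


Pointwise, the left Kan extension (Lan_F H)(d) is the colimit, indexed
by the comma category (F downarrow d), of H composed with the
projection (F downarrow d) -> C. Here that colimit is given
as a coproduct (disjoint union) of sets, so its cardinality is the
sum of the sizes of the summands.
Coproduct of sets with sizes: 3 + 8 + 3 + 9
= 23

23


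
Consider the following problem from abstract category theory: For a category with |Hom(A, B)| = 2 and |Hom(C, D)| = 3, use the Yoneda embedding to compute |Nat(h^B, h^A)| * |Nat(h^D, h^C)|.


By the Yoneda lemma, Nat(h^B, h^A) is isomorphic to Hom(A, B),
so |Nat(h^B, h^A)| = |Hom(A, B)| and |Nat(h^D, h^C)| = |Hom(C, D)|.
|Hom(A, B)| = 2, |Hom(C, D)| = 3.
|Nat(h^B, h^A) x Nat(h^D, h^C)| = 2 * 3 = 6

6


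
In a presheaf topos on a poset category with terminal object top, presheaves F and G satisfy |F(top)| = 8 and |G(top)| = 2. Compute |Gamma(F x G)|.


Global sections of a presheaf on a poset with terminal top satisfy
Gamma(H) ~ H(top). Presheaves admit pointwise products, so
(F x G)(top) = F(top) x G(top) (Cartesian product).
|Gamma(F x G)| = |F(top)| * |G(top)| = 8 * 2 = 16.

16


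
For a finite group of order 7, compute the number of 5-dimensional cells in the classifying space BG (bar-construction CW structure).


In the bar-construction CW model of BG, the n-cells are indexed by
n-tuples [g_1|...|g_n] of non-identity elements of G (degenerate
simplices with some g_i = e do not contribute cells), so there are
(|G| - 1)^n n-cells.
For dim = 5 with |G| = 7:
cells = (7 - 1)^5 = 6^5 = 7776

7776


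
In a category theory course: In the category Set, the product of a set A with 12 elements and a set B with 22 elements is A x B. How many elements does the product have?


In Set, the product A x B is the Cartesian product.
By the universal property, |A x B| = |A| * |B|.
|A x B| = 12 * 22 = 264

264


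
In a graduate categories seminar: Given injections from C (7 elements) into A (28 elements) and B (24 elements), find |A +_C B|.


The pushout A +_C B identifies the images of C in A and B.
|A +_C B| = |A| + |B| - |C| (for injections).
= 28 + 24 - 7 = 45

45


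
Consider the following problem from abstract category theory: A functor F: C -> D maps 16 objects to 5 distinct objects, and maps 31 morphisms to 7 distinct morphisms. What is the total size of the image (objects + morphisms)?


The image of F consists of distinct objects and distinct morphisms.
|Im(F)| on objects = 5
|Im(F)| on morphisms = 7
Total image cardinality = 5 + 7 = 12

12


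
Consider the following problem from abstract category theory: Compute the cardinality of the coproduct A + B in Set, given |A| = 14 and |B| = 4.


In Set, the coproduct A + B is the disjoint union.
|A + B| = |A| + |B| = 14 + 4 = 18

18


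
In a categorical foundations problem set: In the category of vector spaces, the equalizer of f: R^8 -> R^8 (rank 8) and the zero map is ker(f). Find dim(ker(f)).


The equalizer of f and the zero map is ker(f).
By the rank-nullity theorem: dim(ker(f)) = dim(domain) - rank(f).
dim(ker(f)) = 8 - 8 = 0

0


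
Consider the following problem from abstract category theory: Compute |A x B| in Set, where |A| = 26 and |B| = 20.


In Set, the product A x B is the Cartesian product.
By the universal property, |A x B| = |A| * |B|.
|A x B| = 26 * 20 = 520

520


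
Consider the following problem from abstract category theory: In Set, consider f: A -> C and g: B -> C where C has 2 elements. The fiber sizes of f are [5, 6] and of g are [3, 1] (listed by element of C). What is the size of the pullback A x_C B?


The pullback A x_C B consists of pairs (a, b) with f(a) = g(b).
For each element c in C, the fiber product has |f^-1(c)| * |g^-1(c)| elements.
Summing over C: 5 * 3 + 6 * 1
= 15 + 6 = 21

21


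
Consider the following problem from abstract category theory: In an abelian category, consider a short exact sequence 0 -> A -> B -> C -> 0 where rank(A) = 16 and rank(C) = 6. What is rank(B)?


For a short exact sequence 0 -> A -> B -> C -> 0,
rank is additive: rank(B) = rank(A) + rank(C).
rank(B) = 16 + 6 = 22

22


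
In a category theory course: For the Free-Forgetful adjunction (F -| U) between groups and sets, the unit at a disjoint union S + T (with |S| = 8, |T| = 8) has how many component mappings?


The unit eta_X: X -> U(F(X)) of the Free-Forgetful adjunction
maps each element of X to a generator of F(X). For X = S + T (disjoint
union in Set), |S + T| = |S| + |T|.
Total mappings = 8 + 8 = 16.

16


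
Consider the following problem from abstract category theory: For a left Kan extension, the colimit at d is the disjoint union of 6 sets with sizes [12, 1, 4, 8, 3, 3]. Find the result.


Pointwise, the left Kan extension (Lan_F H)(d) is the colimit, indexed
by the comma category (F downarrow d), of H composed with the
projection (F downarrow d) -> C. Here that colimit is given
as a coproduct (disjoint union) of sets, so its cardinality is the
sum of the sizes of the summands.
Coproduct of sets with sizes: 12 + 1 + 4 + 8 + 3 + 3
= 31

31


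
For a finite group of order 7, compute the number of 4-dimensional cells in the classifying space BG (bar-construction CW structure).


In the bar-construction CW model of BG, the n-cells are indexed by
n-tuples [g_1|...|g_n] of non-identity elements of G (degenerate
simplices with some g_i = e do not contribute cells), so there are
(|G| - 1)^n n-cells.
For dim = 4 with |G| = 7:
cells = (7 - 1)^4 = 6^4 = 1296

1296


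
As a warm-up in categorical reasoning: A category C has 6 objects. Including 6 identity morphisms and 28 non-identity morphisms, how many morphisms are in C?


Each object has an identity morphism, giving 6 identities.
Adding the 28 non-identity morphisms:
Total = 6 + 28 = 34

34


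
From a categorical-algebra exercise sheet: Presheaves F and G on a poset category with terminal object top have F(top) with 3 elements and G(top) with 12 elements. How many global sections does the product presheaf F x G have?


Global sections of a presheaf on a poset with terminal top satisfy
Gamma(H) ~ H(top). Presheaves admit pointwise products, so
(F x G)(top) = F(top) x G(top) (Cartesian product).
|Gamma(F x G)| = |F(top)| * |G(top)| = 3 * 12 = 36.

36


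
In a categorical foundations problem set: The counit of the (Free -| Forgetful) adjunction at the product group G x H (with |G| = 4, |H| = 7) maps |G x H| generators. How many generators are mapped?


The counit epsilon_K: F(U(K)) -> K of the Free-Forgetful adjunction
maps |K| generators of F(U(K)) into K. For K = G x H (the product group),
|G x H| = |G| * |H|.
Total generators mapped = 4 * 7 = 28.

28


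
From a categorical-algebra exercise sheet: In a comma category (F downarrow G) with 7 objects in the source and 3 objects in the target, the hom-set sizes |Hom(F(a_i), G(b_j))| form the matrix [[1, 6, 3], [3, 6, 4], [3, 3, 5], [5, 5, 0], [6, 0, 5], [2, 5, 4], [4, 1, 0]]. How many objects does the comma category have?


Objects of (F downarrow G) are triples (a, b, h: F(a)->G(b)).
The count equals the sum of all entries in the hom-matrix.
sum(row 0) = 10
sum(row 1) = 13
sum(row 2) = 11
sum(row 3) = 10
sum(row 4) = 11
sum(row 5) = 11
sum(row 6) = 5
Grand total = 71

71


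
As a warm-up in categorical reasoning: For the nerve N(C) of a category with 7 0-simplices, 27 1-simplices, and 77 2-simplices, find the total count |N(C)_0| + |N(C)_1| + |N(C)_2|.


The 2-skeleton of the nerve N(C) consists of simplices in dimensions 0, 1, 2:
  |N(C)_0| = 7 (objects)
  |N(C)_1| = 27 (morphisms)
  |N(C)_2| = 77 (composable pairs)
Total = 7 + 27 + 77 = 111

111


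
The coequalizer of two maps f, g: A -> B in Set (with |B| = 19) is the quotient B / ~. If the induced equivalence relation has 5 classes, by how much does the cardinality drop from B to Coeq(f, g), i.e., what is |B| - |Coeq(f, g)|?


The coequalizer Coeq(f, g) = B / ~ has one element per equivalence class.
|B| = 19, |Coeq(f, g)| = 5.
|B| - |Coeq(f, g)| = 19 - 5 = 14.

14


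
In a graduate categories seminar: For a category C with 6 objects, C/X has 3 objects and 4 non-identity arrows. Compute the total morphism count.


In the slice category C/X, objects are morphisms to X.
Identity morphisms: 3 (one per object of C/X).
Non-identity morphisms: 4.
Total = 3 + 4 = 7

7


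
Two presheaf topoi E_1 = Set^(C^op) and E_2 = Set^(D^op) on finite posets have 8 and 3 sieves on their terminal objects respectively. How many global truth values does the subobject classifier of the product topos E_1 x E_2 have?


In a product of presheaf topoi E_1 x E_2, the subobject classifier
is Omega = Omega_1 x Omega_2 (componentwise), so
|Omega(top)| = |Omega_1(top_1)| * |Omega_2(top_2)|.
= 8 * 3 = 24.

24


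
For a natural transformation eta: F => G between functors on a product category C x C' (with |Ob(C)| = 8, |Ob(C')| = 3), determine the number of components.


A natural transformation eta: F => G assigns one component morphism per
object of the domain category.
The domain is the product category C x C', so
|Ob(C x C')| = |Ob(C)| * |Ob(C')| = 8 * 3 = 24.
Therefore eta has 24 component morphisms.

24


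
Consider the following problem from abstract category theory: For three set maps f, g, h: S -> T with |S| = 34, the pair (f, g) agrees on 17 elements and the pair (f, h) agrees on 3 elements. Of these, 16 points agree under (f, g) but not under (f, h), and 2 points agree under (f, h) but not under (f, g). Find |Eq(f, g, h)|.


Eq(f, g, h) is the triple-agreement set: points in S where all three
maps take the same value. Using inclusion-exclusion on the pairwise data:
Pair (f, g) agrees on 17 points; pair (f, h) on 3 points.
Points agreeing under (f, g) but not (f, h) = 16; under (f, h) but not (f, g) = 2.
Triple-agreement = agreement-in-(f, g) minus points that agree under (f, g) but not (f, h):
|Eq(f, g, h)| = 17 - 16 = 1
(cross-check via (f, h): 3 - 2 = 1.)

1


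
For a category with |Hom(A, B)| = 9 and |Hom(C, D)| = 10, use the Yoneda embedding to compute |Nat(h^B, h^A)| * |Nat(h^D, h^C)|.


By the Yoneda lemma, Nat(h^B, h^A) is isomorphic to Hom(A, B),
so |Nat(h^B, h^A)| = |Hom(A, B)| and |Nat(h^D, h^C)| = |Hom(C, D)|.
|Hom(A, B)| = 9, |Hom(C, D)| = 10.
|Nat(h^B, h^A) x Nat(h^D, h^C)| = 9 * 10 = 90

90


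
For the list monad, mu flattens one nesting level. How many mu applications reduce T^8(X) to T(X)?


Each application of mu: T^2 -> T removes one layer of nesting.
Starting at depth 8 (i.e., T^8(X)), we need to reach T(X).
Number of mu applications = 8 - 1 = 7

7


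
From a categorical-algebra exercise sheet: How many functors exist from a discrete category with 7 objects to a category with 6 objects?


A functor from a discrete category C to D is determined by
where each object maps. Each of the 7 objects of C can map
to any of the 6 objects of D independently.
Number of functors = 6^7 = 279936

279936


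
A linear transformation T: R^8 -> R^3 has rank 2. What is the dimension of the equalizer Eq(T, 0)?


The equalizer of f and the zero map is ker(f).
By the rank-nullity theorem: dim(ker(f)) = dim(domain) - rank(f).
dim(ker(f)) = 8 - 2 = 6

6


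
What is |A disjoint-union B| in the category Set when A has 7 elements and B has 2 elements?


In Set, the coproduct A + B is the disjoint union.
|A + B| = |A| + |B| = 7 + 2 = 9

9


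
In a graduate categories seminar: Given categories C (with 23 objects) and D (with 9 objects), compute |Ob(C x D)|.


The product category C x D has objects that are pairs (c, d).
Number of pairs = |Ob(C)| * |Ob(D)| = 23 * 9 = 207

207


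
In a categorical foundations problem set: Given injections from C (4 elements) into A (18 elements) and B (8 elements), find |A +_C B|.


The pushout A +_C B identifies the images of C in A and B.
|A +_C B| = |A| + |B| - |C| (for injections).
= 18 + 8 - 4 = 22

22


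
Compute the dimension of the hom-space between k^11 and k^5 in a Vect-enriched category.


In Vect-enriched categories, Hom(k^n, k^m) is the space of m x n matrices.
dim(Hom(k^11, k^5)) = 5 * 11 = 55

55


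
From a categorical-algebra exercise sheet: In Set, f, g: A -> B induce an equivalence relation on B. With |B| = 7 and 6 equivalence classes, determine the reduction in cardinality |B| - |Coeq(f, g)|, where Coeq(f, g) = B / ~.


The coequalizer Coeq(f, g) = B / ~ has one element per equivalence class.
|B| = 7, |Coeq(f, g)| = 6.
|B| - |Coeq(f, g)| = 7 - 6 = 1.

1


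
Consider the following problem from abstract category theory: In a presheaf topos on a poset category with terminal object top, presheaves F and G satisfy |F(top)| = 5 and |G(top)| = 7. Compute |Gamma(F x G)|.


Global sections of a presheaf on a poset with terminal top satisfy
Gamma(H) ~ H(top). Presheaves admit pointwise products, so
(F x G)(top) = F(top) x G(top) (Cartesian product).
|Gamma(F x G)| = |F(top)| * |G(top)| = 5 * 7 = 35.

35


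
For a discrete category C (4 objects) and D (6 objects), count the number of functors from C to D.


A functor from a discrete category C to D is determined by
where each object maps. Each of the 4 objects of C can map
to any of the 6 objects of D independently.
Number of functors = 6^4 = 1296

1296


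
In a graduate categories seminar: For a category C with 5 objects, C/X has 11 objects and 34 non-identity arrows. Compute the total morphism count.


In the slice category C/X, objects are morphisms to X.
Identity morphisms: 11 (one per object of C/X).
Non-identity morphisms: 34.
Total = 11 + 34 = 45

45


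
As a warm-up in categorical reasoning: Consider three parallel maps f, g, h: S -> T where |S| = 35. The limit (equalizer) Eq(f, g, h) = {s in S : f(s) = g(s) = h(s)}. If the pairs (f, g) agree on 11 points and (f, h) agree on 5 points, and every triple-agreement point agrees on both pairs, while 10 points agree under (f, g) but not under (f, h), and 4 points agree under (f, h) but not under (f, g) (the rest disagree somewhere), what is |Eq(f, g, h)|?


Eq(f, g, h) is the triple-agreement set: points in S where all three
maps take the same value. Using inclusion-exclusion on the pairwise data:
Pair (f, g) agrees on 11 points; pair (f, h) on 5 points.
Points agreeing under (f, g) but not (f, h) = 10; under (f, h) but not (f, g) = 4.
Triple-agreement = agreement-in-(f, g) minus points that agree under (f, g) but not (f, h):
|Eq(f, g, h)| = 11 - 10 = 1
(cross-check via (f, h): 5 - 4 = 1.)

1


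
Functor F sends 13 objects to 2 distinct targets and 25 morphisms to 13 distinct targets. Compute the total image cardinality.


The image of F consists of distinct objects and distinct morphisms.
|Im(F)| on objects = 2
|Im(F)| on morphisms = 13
Total image cardinality = 2 + 13 = 15

15


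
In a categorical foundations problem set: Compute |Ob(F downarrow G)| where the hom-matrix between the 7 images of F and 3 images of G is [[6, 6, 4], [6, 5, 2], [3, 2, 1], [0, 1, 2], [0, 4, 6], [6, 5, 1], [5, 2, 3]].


Objects of (F downarrow G) are triples (a, b, h: F(a)->G(b)).
The count equals the sum of all entries in the hom-matrix.
sum(row 0) = 16
sum(row 1) = 13
sum(row 2) = 6
sum(row 3) = 3
sum(row 4) = 10
sum(row 5) = 12
sum(row 6) = 10
Grand total = 70

70


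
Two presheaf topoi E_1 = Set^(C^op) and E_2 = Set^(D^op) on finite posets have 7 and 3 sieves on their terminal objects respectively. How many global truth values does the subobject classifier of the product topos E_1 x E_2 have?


In a product of presheaf topoi E_1 x E_2, the subobject classifier
is Omega = Omega_1 x Omega_2 (componentwise), so
|Omega(top)| = |Omega_1(top_1)| * |Omega_2(top_2)|.
= 7 * 3 = 21.

21


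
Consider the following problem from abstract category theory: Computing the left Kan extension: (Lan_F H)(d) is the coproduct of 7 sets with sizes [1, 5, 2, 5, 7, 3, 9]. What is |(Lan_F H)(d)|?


Pointwise, the left Kan extension (Lan_F H)(d) is the colimit, indexed
by the comma category (F downarrow d), of H composed with the
projection (F downarrow d) -> C. Here that colimit is given
as a coproduct (disjoint union) of sets, so its cardinality is the
sum of the sizes of the summands.
Coproduct of sets with sizes: 1 + 5 + 2 + 5 + 7 + 3 + 9
= 32

32


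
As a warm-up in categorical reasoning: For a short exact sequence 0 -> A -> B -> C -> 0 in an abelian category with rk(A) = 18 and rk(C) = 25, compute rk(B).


For a short exact sequence 0 -> A -> B -> C -> 0,
rank is additive: rank(B) = rank(A) + rank(C).
rank(B) = 18 + 25 = 43

43


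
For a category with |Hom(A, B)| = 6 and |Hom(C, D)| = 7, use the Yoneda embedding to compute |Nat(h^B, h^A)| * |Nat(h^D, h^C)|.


By the Yoneda lemma, Nat(h^B, h^A) is isomorphic to Hom(A, B),
so |Nat(h^B, h^A)| = |Hom(A, B)| and |Nat(h^D, h^C)| = |Hom(C, D)|.
|Hom(A, B)| = 6, |Hom(C, D)| = 7.
|Nat(h^B, h^A) x Nat(h^D, h^C)| = 6 * 7 = 42

42


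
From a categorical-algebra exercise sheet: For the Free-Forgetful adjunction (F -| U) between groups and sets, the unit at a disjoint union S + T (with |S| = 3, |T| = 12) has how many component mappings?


The unit eta_X: X -> U(F(X)) of the Free-Forgetful adjunction
maps each element of X to a generator of F(X). For X = S + T (disjoint
union in Set), |S + T| = |S| + |T|.
Total mappings = 3 + 12 = 15.

15


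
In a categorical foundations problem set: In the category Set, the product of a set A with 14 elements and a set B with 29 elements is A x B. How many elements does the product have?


In Set, the product A x B is the Cartesian product.
By the universal property, |A x B| = |A| * |B|.
|A x B| = 14 * 29 = 406

406


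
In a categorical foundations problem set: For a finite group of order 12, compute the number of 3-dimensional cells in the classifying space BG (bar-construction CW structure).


In the bar-construction CW model of BG, the n-cells are indexed by
n-tuples [g_1|...|g_n] of non-identity elements of G (degenerate
simplices with some g_i = e do not contribute cells), so there are
(|G| - 1)^n n-cells.
For dim = 3 with |G| = 12:
cells = (12 - 1)^3 = 11^3 = 1331

1331


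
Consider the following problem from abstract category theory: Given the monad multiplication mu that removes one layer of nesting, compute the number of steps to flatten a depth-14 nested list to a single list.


Each application of mu: T^2 -> T removes one layer of nesting.
Starting at depth 14 (i.e., T^14(X)), we need to reach T(X).
Number of mu applications = 14 - 1 = 13

13


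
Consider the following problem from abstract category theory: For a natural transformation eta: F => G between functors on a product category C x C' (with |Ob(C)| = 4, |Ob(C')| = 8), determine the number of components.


A natural transformation eta: F => G assigns one component morphism per
object of the domain category.
The domain is the product category C x C', so
|Ob(C x C')| = |Ob(C)| * |Ob(C')| = 4 * 8 = 32.
Therefore eta has 32 component morphisms.

32


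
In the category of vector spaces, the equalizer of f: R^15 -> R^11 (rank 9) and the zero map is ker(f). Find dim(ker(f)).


The equalizer of f and the zero map is ker(f).
By the rank-nullity theorem: dim(ker(f)) = dim(domain) - rank(f).
dim(ker(f)) = 15 - 9 = 6

6


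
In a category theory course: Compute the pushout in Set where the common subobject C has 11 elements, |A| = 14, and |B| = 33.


The pushout A +_C B identifies the images of C in A and B.
|A +_C B| = |A| + |B| - |C| (for injections).
= 14 + 33 - 11 = 36

36


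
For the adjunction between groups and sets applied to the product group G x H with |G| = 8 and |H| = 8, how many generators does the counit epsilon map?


The counit epsilon_K: F(U(K)) -> K of the Free-Forgetful adjunction
maps |K| generators of F(U(K)) into K. For K = G x H (the product group),
|G x H| = |G| * |H|.
Total generators mapped = 8 * 8 = 64.

64


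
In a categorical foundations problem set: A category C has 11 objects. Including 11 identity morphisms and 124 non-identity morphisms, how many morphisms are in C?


Each object has an identity morphism, giving 11 identities.
Adding the 124 non-identity morphisms:
Total = 11 + 124 = 135

135


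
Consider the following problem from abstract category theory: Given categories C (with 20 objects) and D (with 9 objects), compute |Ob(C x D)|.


The product category C x D has objects that are pairs (c, d).
Number of pairs = |Ob(C)| * |Ob(D)| = 20 * 9 = 180

180


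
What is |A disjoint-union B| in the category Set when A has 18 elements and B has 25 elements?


In Set, the coproduct A + B is the disjoint union.
|A + B| = |A| + |B| = 18 + 25 = 43

43


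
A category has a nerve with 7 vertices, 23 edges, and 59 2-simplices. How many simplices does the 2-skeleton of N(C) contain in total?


The 2-skeleton of the nerve N(C) consists of simplices in dimensions 0, 1, 2:
  |N(C)_0| = 7 (objects)
  |N(C)_1| = 23 (morphisms)
  |N(C)_2| = 59 (composable pairs)
Total = 7 + 23 + 59 = 89

89


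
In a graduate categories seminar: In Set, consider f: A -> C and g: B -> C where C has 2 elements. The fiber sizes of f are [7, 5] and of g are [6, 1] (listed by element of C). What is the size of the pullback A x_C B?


The pullback A x_C B consists of pairs (a, b) with f(a) = g(b).
For each element c in C, the fiber product has |f^-1(c)| * |g^-1(c)| elements.
Summing over C: 7 * 6 + 5 * 1
= 42 + 5 = 47

47


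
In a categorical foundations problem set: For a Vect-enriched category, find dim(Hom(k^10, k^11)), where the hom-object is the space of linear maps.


In Vect-enriched categories, Hom(k^n, k^m) is the space of m x n matrices.
dim(Hom(k^10, k^11)) = 11 * 10 = 110

110


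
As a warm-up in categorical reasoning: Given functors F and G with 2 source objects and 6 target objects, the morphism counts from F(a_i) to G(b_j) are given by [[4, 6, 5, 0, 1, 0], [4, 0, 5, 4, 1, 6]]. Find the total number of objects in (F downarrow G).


Objects of (F downarrow G) are triples (a, b, h: F(a)->G(b)).
The count equals the sum of all entries in the hom-matrix.
sum(row 0) = 16
sum(row 1) = 20
Grand total = 36

36


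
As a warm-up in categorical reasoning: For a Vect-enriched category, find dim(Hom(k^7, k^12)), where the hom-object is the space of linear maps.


In Vect-enriched categories, Hom(k^n, k^m) is the space of m x n matrices.
dim(Hom(k^7, k^12)) = 12 * 7 = 84

84


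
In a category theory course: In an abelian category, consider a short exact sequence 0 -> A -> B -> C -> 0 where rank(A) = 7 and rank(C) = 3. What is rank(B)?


For a short exact sequence 0 -> A -> B -> C -> 0,
rank is additive: rank(B) = rank(A) + rank(C).
rank(B) = 7 + 3 = 10

10


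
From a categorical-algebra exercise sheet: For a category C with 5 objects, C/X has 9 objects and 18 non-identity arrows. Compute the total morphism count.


In the slice category C/X, objects are morphisms to X.
Identity morphisms: 9 (one per object of C/X).
Non-identity morphisms: 18.
Total = 9 + 18 = 27

27


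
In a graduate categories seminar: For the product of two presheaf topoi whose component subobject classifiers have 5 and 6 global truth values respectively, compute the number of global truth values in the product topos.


In a product of presheaf topoi E_1 x E_2, the subobject classifier
is Omega = Omega_1 x Omega_2 (componentwise), so
|Omega(top)| = |Omega_1(top_1)| * |Omega_2(top_2)|.
= 5 * 6 = 30.

30


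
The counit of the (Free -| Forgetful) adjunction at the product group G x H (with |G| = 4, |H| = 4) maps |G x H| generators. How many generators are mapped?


The counit epsilon_K: F(U(K)) -> K of the Free-Forgetful adjunction
maps |K| generators of F(U(K)) into K. For K = G x H (the product group),
|G x H| = |G| * |H|.
Total generators mapped = 4 * 4 = 16.

16


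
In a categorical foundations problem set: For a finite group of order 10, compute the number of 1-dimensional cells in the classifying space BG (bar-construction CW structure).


In the bar-construction CW model of BG, the n-cells are indexed by
n-tuples [g_1|...|g_n] of non-identity elements of G (degenerate
simplices with some g_i = e do not contribute cells), so there are
(|G| - 1)^n n-cells.
For dim = 1 with |G| = 10:
cells = (10 - 1)^1 = 9^1 = 9

9


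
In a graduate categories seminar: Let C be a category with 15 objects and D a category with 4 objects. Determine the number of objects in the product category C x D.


The product category C x D has objects that are pairs (c, d).
Number of pairs = |Ob(C)| * |Ob(D)| = 15 * 4 = 60

60


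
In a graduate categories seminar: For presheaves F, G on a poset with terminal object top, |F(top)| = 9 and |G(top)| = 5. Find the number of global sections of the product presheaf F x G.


Global sections of a presheaf on a poset with terminal top satisfy
Gamma(H) ~ H(top). Presheaves admit pointwise products, so
(F x G)(top) = F(top) x G(top) (Cartesian product).
|Gamma(F x G)| = |F(top)| * |G(top)| = 9 * 5 = 45.

45


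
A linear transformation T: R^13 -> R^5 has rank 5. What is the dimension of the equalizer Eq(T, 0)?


The equalizer of f and the zero map is ker(f).
By the rank-nullity theorem: dim(ker(f)) = dim(domain) - rank(f).
dim(ker(f)) = 13 - 5 = 8

8


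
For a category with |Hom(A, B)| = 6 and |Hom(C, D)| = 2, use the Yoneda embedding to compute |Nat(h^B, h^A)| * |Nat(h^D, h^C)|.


By the Yoneda lemma, Nat(h^B, h^A) is isomorphic to Hom(A, B),
so |Nat(h^B, h^A)| = |Hom(A, B)| and |Nat(h^D, h^C)| = |Hom(C, D)|.
|Hom(A, B)| = 6, |Hom(C, D)| = 2.
|Nat(h^B, h^A) x Nat(h^D, h^C)| = 6 * 2 = 12

12


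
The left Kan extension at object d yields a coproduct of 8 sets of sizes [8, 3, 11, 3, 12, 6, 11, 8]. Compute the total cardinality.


Pointwise, the left Kan extension (Lan_F H)(d) is the colimit, indexed
by the comma category (F downarrow d), of H composed with the
projection (F downarrow d) -> C. Here that colimit is given
as a coproduct (disjoint union) of sets, so its cardinality is the
sum of the sizes of the summands.
Coproduct of sets with sizes: 8 + 3 + 11 + 3 + 12 + 6 + 11 + 8
= 62

62


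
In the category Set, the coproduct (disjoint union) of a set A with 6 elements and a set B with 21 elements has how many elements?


In Set, the coproduct A + B is the disjoint union.
|A + B| = |A| + |B| = 6 + 21 = 27

27
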